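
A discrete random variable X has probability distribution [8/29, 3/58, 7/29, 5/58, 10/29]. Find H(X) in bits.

H(X) = -Σ p(x) log₂ p(x)
  -8/29 × log₂(8/29) = 0.5125
  -3/58 × log₂(3/58) = 0.2210
  -7/29 × log₂(7/29) = 0.4950
  -5/58 × log₂(5/58) = 0.3048
  -10/29 × log₂(10/29) = 0.5297
H(X) = 2.0630 bits


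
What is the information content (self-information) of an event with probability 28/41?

Information content I(x) = -log₂(p(x))
I = -log₂(28/41) = -log₂(0.6829)
I = 0.5502 bits


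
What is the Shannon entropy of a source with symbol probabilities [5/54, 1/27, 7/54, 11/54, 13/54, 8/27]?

H(X) = -Σ p(x) log₂ p(x)
  -5/54 × log₂(5/54) = 0.3179
  -1/27 × log₂(1/27) = 0.1761
  -7/54 × log₂(7/54) = 0.3821
  -11/54 × log₂(11/54) = 0.4676
  -13/54 × log₂(13/54) = 0.4946
  -8/27 × log₂(8/27) = 0.5200
H(X) = 2.3582 bits


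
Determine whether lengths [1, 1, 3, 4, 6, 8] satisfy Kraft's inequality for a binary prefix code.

Kraft inequality: Σ 2^(-l_i) ≤ 1 for prefix-free code
Calculating: 2^(-1) + 2^(-1) + 2^(-3) + 2^(-4) + 2^(-6) + 2^(-8)
= 0.5 + 0.5 + 0.125 + 0.0625 + 0.015625 + 0.00390625
= 1.2070
Since 1.2070 > 1, prefix-free code does not exist


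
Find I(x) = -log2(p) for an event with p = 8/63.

Information content I(x) = -log₂(p(x))
I = -log₂(8/63) = -log₂(0.1270)
I = 2.9773 bits


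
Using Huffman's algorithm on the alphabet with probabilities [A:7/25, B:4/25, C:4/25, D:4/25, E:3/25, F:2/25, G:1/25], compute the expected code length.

Huffman tree construction:
Combine smallest probabilities repeatedly
Resulting codes:
  A: 10 (length 2)
  B: 110 (length 3)
  C: 111 (length 3)
  D: 00 (length 2)
  E: 010 (length 3)
  F: 0111 (length 4)
  G: 0110 (length 4)
Average length = Σ p(s) × length(s) = 2.6800 bits


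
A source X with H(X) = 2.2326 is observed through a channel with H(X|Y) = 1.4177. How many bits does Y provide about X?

I(X;Y) = H(X) - H(X|Y)
I(X;Y) = 2.2326 - 1.4177 = 0.8149 bits


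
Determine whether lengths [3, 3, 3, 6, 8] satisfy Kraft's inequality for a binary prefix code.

Kraft inequality: Σ 2^(-l_i) ≤ 1 for prefix-free code
Calculating: 2^(-3) + 2^(-3) + 2^(-3) + 2^(-6) + 2^(-8)
= 0.125 + 0.125 + 0.125 + 0.015625 + 0.00390625
= 0.3945
Since 0.3945 ≤ 1, prefix-free code exists


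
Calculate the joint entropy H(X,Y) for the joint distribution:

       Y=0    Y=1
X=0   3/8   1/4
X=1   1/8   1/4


H(X,Y) = -Σ p(x,y) log₂ p(x,y)
  p(0,0)=3/8: -0.3750 × log₂(0.3750) = 0.5306
  p(0,1)=1/4: -0.2500 × log₂(0.2500) = 0.5000
  p(1,0)=1/8: -0.1250 × log₂(0.1250) = 0.3750
  p(1,1)=1/4: -0.2500 × log₂(0.2500) = 0.5000
H(X,Y) = 1.9056 bits


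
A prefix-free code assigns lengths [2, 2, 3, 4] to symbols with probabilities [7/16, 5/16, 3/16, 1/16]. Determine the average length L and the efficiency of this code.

Average length L = Σ p_i × l_i = 2.3125 bits
Entropy H = 1.7490 bits
Efficiency η = H/L × 100% = 75.63%


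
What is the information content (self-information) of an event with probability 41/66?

Information content I(x) = -log₂(p(x))
I = -log₂(41/66) = -log₂(0.6212)
I = 0.6868 bits


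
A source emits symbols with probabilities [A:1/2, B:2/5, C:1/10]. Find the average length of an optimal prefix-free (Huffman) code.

Huffman tree construction:
Combine smallest probabilities repeatedly
Resulting codes:
  A: 0 (length 1)
  B: 11 (length 2)
  C: 10 (length 2)
Average length = Σ p(s) × length(s) = 1.5000 bits


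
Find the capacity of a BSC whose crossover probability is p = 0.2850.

For BSC with error probability p:
C = 1 - H(p) where H(p) is binary entropy
H(0.2850) = -0.2850 × log₂(0.2850) - 0.7150 × log₂(0.7150)
H(p) = 0.8622
C = 1 - 0.8622 = 0.1378 bits/use


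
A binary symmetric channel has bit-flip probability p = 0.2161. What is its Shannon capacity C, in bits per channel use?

For BSC with error probability p:
C = 1 - H(p) where H(p) is binary entropy
H(0.2161) = -0.2161 × log₂(0.2161) - 0.7839 × log₂(0.7839)
H(p) = 0.7530
C = 1 - 0.7530 = 0.2470 bits/use


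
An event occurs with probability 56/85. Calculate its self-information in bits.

Information content I(x) = -log₂(p(x))
I = -log₂(56/85) = -log₂(0.6588)
I = 0.6020 bits


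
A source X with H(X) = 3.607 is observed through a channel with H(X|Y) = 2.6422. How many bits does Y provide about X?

I(X;Y) = H(X) - H(X|Y)
I(X;Y) = 3.607 - 2.6422 = 0.9648 bits


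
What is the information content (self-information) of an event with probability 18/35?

Information content I(x) = -log₂(p(x))
I = -log₂(18/35) = -log₂(0.5143)
I = 0.9594 bits


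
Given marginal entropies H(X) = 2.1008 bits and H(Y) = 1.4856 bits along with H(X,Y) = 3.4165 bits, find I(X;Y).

I(X;Y) = H(X) + H(Y) - H(X,Y)
I(X;Y) = 2.1008 + 1.4856 - 3.4165 = 0.1699 bits


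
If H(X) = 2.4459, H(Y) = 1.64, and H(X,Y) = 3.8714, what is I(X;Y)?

I(X;Y) = H(X) + H(Y) - H(X,Y)
I(X;Y) = 2.4459 + 1.64 - 3.8714 = 0.2145 bits


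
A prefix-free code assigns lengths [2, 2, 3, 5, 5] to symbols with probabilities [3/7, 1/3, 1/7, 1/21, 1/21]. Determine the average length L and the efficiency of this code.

Average length L = Σ p_i × l_i = 2.4286 bits
Entropy H = 1.8716 bits
Efficiency η = H/L × 100% = 77.06%


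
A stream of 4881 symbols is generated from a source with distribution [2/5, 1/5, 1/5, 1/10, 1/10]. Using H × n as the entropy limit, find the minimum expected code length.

Entropy H = 2.1219 bits/symbol
Minimum bits = H × n = 2.1219 × 4881
= 10357.13 bits


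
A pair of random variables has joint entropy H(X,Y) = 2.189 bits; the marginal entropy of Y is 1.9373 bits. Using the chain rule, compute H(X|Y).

Chain rule: H(X,Y) = H(X|Y) + H(Y)
H(X|Y) = H(X,Y) - H(Y) = 2.189 - 1.9373 = 0.2517 bits


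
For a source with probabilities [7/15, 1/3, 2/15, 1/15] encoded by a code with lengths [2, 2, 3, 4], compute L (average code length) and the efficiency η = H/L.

Average length L = Σ p_i × l_i = 2.2667 bits
Entropy H = 1.6895 bits
Efficiency η = H/L × 100% = 74.54%


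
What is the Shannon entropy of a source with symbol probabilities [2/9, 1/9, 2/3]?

H(X) = -Σ p(x) log₂ p(x)
  -2/9 × log₂(2/9) = 0.4822
  -1/9 × log₂(1/9) = 0.3522
  -2/3 × log₂(2/3) = 0.3900
H(X) = 1.2244 bits


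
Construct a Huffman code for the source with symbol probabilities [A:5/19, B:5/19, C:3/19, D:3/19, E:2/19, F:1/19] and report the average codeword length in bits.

Huffman tree construction:
Combine smallest probabilities repeatedly
Resulting codes:
  A: 01 (length 2)
  B: 10 (length 2)
  C: 110 (length 3)
  D: 111 (length 3)
  E: 001 (length 3)
  F: 000 (length 3)
Average length = Σ p(s) × length(s) = 2.4737 bits


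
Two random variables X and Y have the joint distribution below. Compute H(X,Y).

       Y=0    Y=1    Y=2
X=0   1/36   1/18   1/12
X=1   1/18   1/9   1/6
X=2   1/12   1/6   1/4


H(X,Y) = -Σ p(x,y) log₂ p(x,y)
  p(0,0)=1/36: -0.0278 × log₂(0.0278) = 0.1436
  p(0,1)=1/18: -0.0556 × log₂(0.0556) = 0.2317
  p(0,2)=1/12: -0.0833 × log₂(0.0833) = 0.2987
  p(1,0)=1/18: -0.0556 × log₂(0.0556) = 0.2317
  p(1,1)=1/9: -0.1111 × log₂(0.1111) = 0.3522
  p(1,2)=1/6: -0.1667 × log₂(0.1667) = 0.4308
  p(2,0)=1/12: -0.0833 × log₂(0.0833) = 0.2987
  p(2,1)=1/6: -0.1667 × log₂(0.1667) = 0.4308
  p(2,2)=1/4: -0.2500 × log₂(0.2500) = 0.5000
H(X,Y) = 2.9183 bits


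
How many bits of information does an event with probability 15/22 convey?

Information content I(x) = -log₂(p(x))
I = -log₂(15/22) = -log₂(0.6818)
I = 0.5525 bits


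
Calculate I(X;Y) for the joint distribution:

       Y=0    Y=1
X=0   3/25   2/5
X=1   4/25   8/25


H(X) = 0.9988, H(Y) = 0.8555, H(X,Y) = 1.8449
I(X;Y) = H(X) + H(Y) - H(X,Y) = 0.0094 bits


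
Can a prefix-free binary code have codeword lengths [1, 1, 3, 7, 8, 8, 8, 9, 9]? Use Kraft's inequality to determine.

Kraft inequality: Σ 2^(-l_i) ≤ 1 for prefix-free code
Calculating: 2^(-1) + 2^(-1) + 2^(-3) + 2^(-7) + 2^(-8) + 2^(-8) + 2^(-8) + 2^(-9) + 2^(-9)
= 0.5 + 0.5 + 0.125 + 0.0078125 + 0.00390625 + 0.00390625 + 0.00390625 + 0.001953125 + 0.001953125
= 1.1484
Since 1.1484 > 1, prefix-free code does not exist


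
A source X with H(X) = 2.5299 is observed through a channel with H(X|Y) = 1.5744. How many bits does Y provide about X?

I(X;Y) = H(X) - H(X|Y)
I(X;Y) = 2.5299 - 1.5744 = 0.9555 bits


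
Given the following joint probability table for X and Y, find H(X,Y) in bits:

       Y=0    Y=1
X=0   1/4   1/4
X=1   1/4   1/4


H(X,Y) = -Σ p(x,y) log₂ p(x,y)
  p(0,0)=1/4: -0.2500 × log₂(0.2500) = 0.5000
  p(0,1)=1/4: -0.2500 × log₂(0.2500) = 0.5000
  p(1,0)=1/4: -0.2500 × log₂(0.2500) = 0.5000
  p(1,1)=1/4: -0.2500 × log₂(0.2500) = 0.5000
H(X,Y) = 2.0000 bits


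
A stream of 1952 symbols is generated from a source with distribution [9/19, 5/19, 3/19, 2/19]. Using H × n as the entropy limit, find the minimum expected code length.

Entropy H = 1.7798 bits/symbol
Minimum bits = H × n = 1.7798 × 1952
= 3474.23 bits


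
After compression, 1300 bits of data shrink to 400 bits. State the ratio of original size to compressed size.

Compression ratio = Original / Compressed
= 1300 / 400 = 3.25:1


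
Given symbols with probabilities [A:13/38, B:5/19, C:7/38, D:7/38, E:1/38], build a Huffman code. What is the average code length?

Huffman tree construction:
Combine smallest probabilities repeatedly
Resulting codes:
  A: 11 (length 2)
  B: 10 (length 2)
  C: 011 (length 3)
  D: 00 (length 2)
  E: 010 (length 3)
Average length = Σ p(s) × length(s) = 2.2105 bits


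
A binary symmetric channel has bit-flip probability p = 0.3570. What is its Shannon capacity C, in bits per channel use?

For BSC with error probability p:
C = 1 - H(p) where H(p) is binary entropy
H(0.3570) = -0.3570 × log₂(0.3570) - 0.6430 × log₂(0.6430)
H(p) = 0.9402
C = 1 - 0.9402 = 0.0598 bits/use


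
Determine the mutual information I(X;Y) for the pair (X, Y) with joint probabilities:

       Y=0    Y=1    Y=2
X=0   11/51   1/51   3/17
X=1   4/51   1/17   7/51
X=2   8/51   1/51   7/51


H(X) = 1.5638, H(Y) = 1.3647, H(X,Y) = 2.8755
I(X;Y) = H(X) + H(Y) - H(X,Y) = 0.0529 bits


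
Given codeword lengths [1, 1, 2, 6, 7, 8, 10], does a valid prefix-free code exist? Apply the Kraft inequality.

Kraft inequality: Σ 2^(-l_i) ≤ 1 for prefix-free code
Calculating: 2^(-1) + 2^(-1) + 2^(-2) + 2^(-6) + 2^(-7) + 2^(-8) + 2^(-10)
= 0.5 + 0.5 + 0.25 + 0.015625 + 0.0078125 + 0.00390625 + 0.0009765625
= 1.2783
Since 1.2783 > 1, prefix-free code does not exist


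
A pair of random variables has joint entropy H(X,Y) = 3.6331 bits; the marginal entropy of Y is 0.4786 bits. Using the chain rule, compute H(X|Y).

Chain rule: H(X,Y) = H(X|Y) + H(Y)
H(X|Y) = H(X,Y) - H(Y) = 3.6331 - 0.4786 = 3.1545 bits


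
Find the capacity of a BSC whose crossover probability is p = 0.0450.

For BSC with error probability p:
C = 1 - H(p) where H(p) is binary entropy
H(0.0450) = -0.0450 × log₂(0.0450) - 0.9550 × log₂(0.9550)
H(p) = 0.2648
C = 1 - 0.2648 = 0.7352 bits/use


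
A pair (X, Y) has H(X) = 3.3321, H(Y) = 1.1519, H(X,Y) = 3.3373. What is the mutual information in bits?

I(X;Y) = H(X) + H(Y) - H(X,Y)
I(X;Y) = 3.3321 + 1.1519 - 3.3373 = 1.1467 bits


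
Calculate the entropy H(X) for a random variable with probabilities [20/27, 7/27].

H(X) = -Σ p(x) log₂ p(x)
  -20/27 × log₂(20/27) = 0.3207
  -7/27 × log₂(7/27) = 0.5049
H(X) = 0.8256 bits


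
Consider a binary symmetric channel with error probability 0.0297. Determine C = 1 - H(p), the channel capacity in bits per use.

For BSC with error probability p:
C = 1 - H(p) where H(p) is binary entropy
H(0.0297) = -0.0297 × log₂(0.0297) - 0.9703 × log₂(0.9703)
H(p) = 0.1929
C = 1 - 0.1929 = 0.8071 bits/use


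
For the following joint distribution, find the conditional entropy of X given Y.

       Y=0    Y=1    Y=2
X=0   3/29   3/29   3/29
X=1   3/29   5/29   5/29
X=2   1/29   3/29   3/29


H(X|Y) = Σ_y p(y) H(X|Y=y)
  p(Y=0) = 7/29, H(X|Y=0) = 1.4488
  p(Y=1) = 11/29, H(X|Y=1) = 1.5395
  p(Y=2) = 11/29, H(X|Y=2) = 1.5395
H(X|Y) = 0.2414×1.4488 + 0.3793×1.5395 + 0.3793×1.5395 = 1.5176 bits


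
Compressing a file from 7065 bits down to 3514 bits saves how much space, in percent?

Space savings = (1 - Compressed/Original) × 100%
= (1 - 3514/7065) × 100%
= 50.26%


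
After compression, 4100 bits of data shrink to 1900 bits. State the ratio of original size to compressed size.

Compression ratio = Original / Compressed
= 4100 / 1900 = 2.16:1


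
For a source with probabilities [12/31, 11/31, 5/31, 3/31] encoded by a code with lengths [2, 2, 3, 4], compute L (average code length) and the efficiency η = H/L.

Average length L = Σ p_i × l_i = 2.3548 bits
Entropy H = 1.8110 bits
Efficiency η = H/L × 100% = 76.91%


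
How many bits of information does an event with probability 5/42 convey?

Information content I(x) = -log₂(p(x))
I = -log₂(5/42) = -log₂(0.1190)
I = 3.0704 bits


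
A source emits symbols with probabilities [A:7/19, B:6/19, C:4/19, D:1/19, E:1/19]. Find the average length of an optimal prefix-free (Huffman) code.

Huffman tree construction:
Combine smallest probabilities repeatedly
Resulting codes:
  A: 0 (length 1)
  B: 10 (length 2)
  C: 111 (length 3)
  D: 1100 (length 4)
  E: 1101 (length 4)
Average length = Σ p(s) × length(s) = 2.0526 bits


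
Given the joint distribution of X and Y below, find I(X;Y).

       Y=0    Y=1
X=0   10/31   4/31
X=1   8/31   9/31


H(X) = 0.9932, H(Y) = 0.9812, H(X,Y) = 1.9300
I(X;Y) = H(X) + H(Y) - H(X,Y) = 0.0443 bits


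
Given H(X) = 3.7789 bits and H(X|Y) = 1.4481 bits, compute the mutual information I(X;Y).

I(X;Y) = H(X) - H(X|Y)
I(X;Y) = 3.7789 - 1.4481 = 2.3308 bits


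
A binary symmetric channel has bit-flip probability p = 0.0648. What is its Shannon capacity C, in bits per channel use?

For BSC with error probability p:
C = 1 - H(p) where H(p) is binary entropy
H(0.0648) = -0.0648 × log₂(0.0648) - 0.9352 × log₂(0.9352)
H(p) = 0.3462
C = 1 - 0.3462 = 0.6538 bits/use


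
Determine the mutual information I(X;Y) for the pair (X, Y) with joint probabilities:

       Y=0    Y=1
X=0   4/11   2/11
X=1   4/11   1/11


H(X) = 0.9940, H(Y) = 0.8454, H(X,Y) = 1.8231
I(X;Y) = H(X) + H(Y) - H(X,Y) = 0.0163 bits


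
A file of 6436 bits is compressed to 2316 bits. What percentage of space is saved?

Space savings = (1 - Compressed/Original) × 100%
= (1 - 2316/6436) × 100%
= 64.01%


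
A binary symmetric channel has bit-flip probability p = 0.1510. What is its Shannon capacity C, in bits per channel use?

For BSC with error probability p:
C = 1 - H(p) where H(p) is binary entropy
H(0.1510) = -0.1510 × log₂(0.1510) - 0.8490 × log₂(0.8490)
H(p) = 0.6123
C = 1 - 0.6123 = 0.3877 bits/use


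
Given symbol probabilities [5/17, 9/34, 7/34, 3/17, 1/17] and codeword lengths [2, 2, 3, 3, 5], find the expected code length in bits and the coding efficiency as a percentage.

Average length L = Σ p_i × l_i = 2.5588 bits
Entropy H = 2.1783 bits
Efficiency η = H/L × 100% = 85.13%


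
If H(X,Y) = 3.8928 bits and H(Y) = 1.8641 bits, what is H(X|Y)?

Chain rule: H(X,Y) = H(X|Y) + H(Y)
H(X|Y) = H(X,Y) - H(Y) = 3.8928 - 1.8641 = 2.0287 bits


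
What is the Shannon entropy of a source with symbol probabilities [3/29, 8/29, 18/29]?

H(X) = -Σ p(x) log₂ p(x)
  -3/29 × log₂(3/29) = 0.3386
  -8/29 × log₂(8/29) = 0.5125
  -18/29 × log₂(18/29) = 0.4271
H(X) = 1.2782 bits


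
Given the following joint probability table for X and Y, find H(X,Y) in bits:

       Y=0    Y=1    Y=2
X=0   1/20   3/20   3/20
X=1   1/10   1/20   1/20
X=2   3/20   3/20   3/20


H(X,Y) = -Σ p(x,y) log₂ p(x,y)
  p(0,0)=1/20: -0.0500 × log₂(0.0500) = 0.2161
  p(0,1)=3/20: -0.1500 × log₂(0.1500) = 0.4105
  p(0,2)=3/20: -0.1500 × log₂(0.1500) = 0.4105
  p(1,0)=1/10: -0.1000 × log₂(0.1000) = 0.3322
  p(1,1)=1/20: -0.0500 × log₂(0.0500) = 0.2161
  p(1,2)=1/20: -0.0500 × log₂(0.0500) = 0.2161
  p(2,0)=3/20: -0.1500 × log₂(0.1500) = 0.4105
  p(2,1)=3/20: -0.1500 × log₂(0.1500) = 0.4105
  p(2,2)=3/20: -0.1500 × log₂(0.1500) = 0.4105
H(X,Y) = 3.0332 bits


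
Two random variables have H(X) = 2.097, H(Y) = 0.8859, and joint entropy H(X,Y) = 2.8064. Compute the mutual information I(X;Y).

I(X;Y) = H(X) + H(Y) - H(X,Y)
I(X;Y) = 2.097 + 0.8859 - 2.8064 = 0.1765 bits


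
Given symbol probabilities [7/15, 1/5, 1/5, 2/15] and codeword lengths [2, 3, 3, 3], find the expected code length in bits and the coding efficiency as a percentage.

Average length L = Σ p_i × l_i = 2.5333 bits
Entropy H = 1.8295 bits
Efficiency η = H/L × 100% = 72.22%


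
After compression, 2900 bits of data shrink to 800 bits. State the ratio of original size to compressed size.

Compression ratio = Original / Compressed
= 2900 / 800 = 3.62:1


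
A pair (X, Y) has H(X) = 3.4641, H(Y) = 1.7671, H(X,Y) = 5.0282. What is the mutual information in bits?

I(X;Y) = H(X) + H(Y) - H(X,Y)
I(X;Y) = 3.4641 + 1.7671 - 5.0282 = 0.203 bits


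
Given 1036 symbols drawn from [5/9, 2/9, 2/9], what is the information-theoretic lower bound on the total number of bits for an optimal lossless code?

Entropy H = 1.4355 bits/symbol
Minimum bits = H × n = 1.4355 × 1036
= 1487.20 bits


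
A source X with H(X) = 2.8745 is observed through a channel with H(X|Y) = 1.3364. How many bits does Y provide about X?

I(X;Y) = H(X) - H(X|Y)
I(X;Y) = 2.8745 - 1.3364 = 1.5381 bits


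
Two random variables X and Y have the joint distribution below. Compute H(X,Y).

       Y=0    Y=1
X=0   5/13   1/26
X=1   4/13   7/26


H(X,Y) = -Σ p(x,y) log₂ p(x,y)
  p(0,0)=5/13: -0.3846 × log₂(0.3846) = 0.5302
  p(0,1)=1/26: -0.0385 × log₂(0.0385) = 0.1808
  p(1,0)=4/13: -0.3077 × log₂(0.3077) = 0.5232
  p(1,1)=7/26: -0.2692 × log₂(0.2692) = 0.5097
H(X,Y) = 1.7439 bits


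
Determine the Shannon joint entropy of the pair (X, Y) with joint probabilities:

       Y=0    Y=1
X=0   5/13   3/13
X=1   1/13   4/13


H(X,Y) = -Σ p(x,y) log₂ p(x,y)
  p(0,0)=5/13: -0.3846 × log₂(0.3846) = 0.5302
  p(0,1)=3/13: -0.2308 × log₂(0.2308) = 0.4882
  p(1,0)=1/13: -0.0769 × log₂(0.0769) = 0.2846
  p(1,1)=4/13: -0.3077 × log₂(0.3077) = 0.5232
H(X,Y) = 1.8262 bits


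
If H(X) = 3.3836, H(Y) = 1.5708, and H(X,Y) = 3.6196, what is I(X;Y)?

I(X;Y) = H(X) + H(Y) - H(X,Y)
I(X;Y) = 3.3836 + 1.5708 - 3.6196 = 1.3348 bits


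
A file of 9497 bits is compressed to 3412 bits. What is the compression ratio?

Compression ratio = Original / Compressed
= 9497 / 3412 = 2.78:1


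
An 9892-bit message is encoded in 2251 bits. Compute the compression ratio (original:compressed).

Compression ratio = Original / Compressed
= 9892 / 2251 = 4.39:1


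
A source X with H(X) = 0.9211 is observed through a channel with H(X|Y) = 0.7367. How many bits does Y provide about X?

I(X;Y) = H(X) - H(X|Y)
I(X;Y) = 0.9211 - 0.7367 = 0.1844 bits


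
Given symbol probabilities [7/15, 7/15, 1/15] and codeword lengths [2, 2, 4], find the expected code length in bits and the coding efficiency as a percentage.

Average length L = Σ p_i × l_i = 2.1333 bits
Entropy H = 1.2867 bits
Efficiency η = H/L × 100% = 60.31%


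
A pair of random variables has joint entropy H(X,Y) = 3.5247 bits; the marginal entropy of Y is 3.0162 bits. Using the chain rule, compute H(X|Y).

Chain rule: H(X,Y) = H(X|Y) + H(Y)
H(X|Y) = H(X,Y) - H(Y) = 3.5247 - 3.0162 = 0.5085 bits


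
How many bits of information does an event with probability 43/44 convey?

Information content I(x) = -log₂(p(x))
I = -log₂(43/44) = -log₂(0.9773)
I = 0.0332 bits


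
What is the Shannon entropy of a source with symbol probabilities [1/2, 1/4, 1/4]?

H(X) = -Σ p(x) log₂ p(x)
  -1/2 × log₂(1/2) = 0.5000
  -1/4 × log₂(1/4) = 0.5000
  -1/4 × log₂(1/4) = 0.5000
H(X) = 1.5000 bits


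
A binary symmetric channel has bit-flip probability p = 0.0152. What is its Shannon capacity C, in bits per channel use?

For BSC with error probability p:
C = 1 - H(p) where H(p) is binary entropy
H(0.0152) = -0.0152 × log₂(0.0152) - 0.9848 × log₂(0.9848)
H(p) = 0.1136
C = 1 - 0.1136 = 0.8864 bits/use


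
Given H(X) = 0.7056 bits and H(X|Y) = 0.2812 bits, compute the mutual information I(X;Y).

I(X;Y) = H(X) - H(X|Y)
I(X;Y) = 0.7056 - 0.2812 = 0.4244 bits


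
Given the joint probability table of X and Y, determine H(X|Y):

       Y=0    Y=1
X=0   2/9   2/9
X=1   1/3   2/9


H(X|Y) = Σ_y p(y) H(X|Y=y)
  p(Y=0) = 5/9, H(X|Y=0) = 0.9710
  p(Y=1) = 4/9, H(X|Y=1) = 1.0000
H(X|Y) = 0.5556×0.9710 + 0.4444×1.0000 = 0.9839 bits


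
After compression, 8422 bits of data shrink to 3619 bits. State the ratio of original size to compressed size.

Compression ratio = Original / Compressed
= 8422 / 3619 = 2.33:1


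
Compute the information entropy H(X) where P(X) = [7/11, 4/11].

H(X) = -Σ p(x) log₂ p(x)
  -7/11 × log₂(7/11) = 0.4150
  -4/11 × log₂(4/11) = 0.5307
H(X) = 0.9457 bits


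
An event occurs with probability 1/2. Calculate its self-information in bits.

Information content I(x) = -log₂(p(x))
I = -log₂(1/2) = -log₂(0.5000)
I = 1.0000 bits


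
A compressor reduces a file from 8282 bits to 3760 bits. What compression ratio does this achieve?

Compression ratio = Original / Compressed
= 8282 / 3760 = 2.20:1


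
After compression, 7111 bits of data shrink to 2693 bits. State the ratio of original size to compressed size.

Compression ratio = Original / Compressed
= 7111 / 2693 = 2.64:1


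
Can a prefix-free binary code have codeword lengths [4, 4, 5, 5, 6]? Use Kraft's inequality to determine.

Kraft inequality: Σ 2^(-l_i) ≤ 1 for prefix-free code
Calculating: 2^(-4) + 2^(-4) + 2^(-5) + 2^(-5) + 2^(-6)
= 0.0625 + 0.0625 + 0.03125 + 0.03125 + 0.015625
= 0.2031
Since 0.2031 ≤ 1, prefix-free code exists


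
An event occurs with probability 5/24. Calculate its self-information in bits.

Information content I(x) = -log₂(p(x))
I = -log₂(5/24) = -log₂(0.2083)
I = 2.2630 bits


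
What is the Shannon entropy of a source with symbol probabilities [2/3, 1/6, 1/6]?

H(X) = -Σ p(x) log₂ p(x)
  -2/3 × log₂(2/3) = 0.3900
  -1/6 × log₂(1/6) = 0.4308
  -1/6 × log₂(1/6) = 0.4308
H(X) = 1.2516 bits


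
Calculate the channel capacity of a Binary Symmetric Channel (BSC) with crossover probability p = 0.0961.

For BSC with error probability p:
C = 1 - H(p) where H(p) is binary entropy
H(0.0961) = -0.0961 × log₂(0.0961) - 0.9039 × log₂(0.9039)
H(p) = 0.4565
C = 1 - 0.4565 = 0.5435 bits/use


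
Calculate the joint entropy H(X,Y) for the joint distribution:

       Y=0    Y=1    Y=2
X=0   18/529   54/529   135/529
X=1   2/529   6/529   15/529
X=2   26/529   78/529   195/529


H(X,Y) = -Σ p(x,y) log₂ p(x,y)
  p(0,0)=18/529: -0.0340 × log₂(0.0340) = 0.1660
  p(0,1)=54/529: -0.1021 × log₂(0.1021) = 0.3361
  p(0,2)=135/529: -0.2552 × log₂(0.2552) = 0.5028
  p(1,0)=2/529: -0.0038 × log₂(0.0038) = 0.0304
  p(1,1)=6/529: -0.0113 × log₂(0.0113) = 0.0733
  p(1,2)=15/529: -0.0284 × log₂(0.0284) = 0.1458
  p(2,0)=26/529: -0.0491 × log₂(0.0491) = 0.2136
  p(2,1)=78/529: -0.1474 × log₂(0.1474) = 0.4072
  p(2,2)=195/529: -0.3686 × log₂(0.3686) = 0.5307
H(X,Y) = 2.4059 bits


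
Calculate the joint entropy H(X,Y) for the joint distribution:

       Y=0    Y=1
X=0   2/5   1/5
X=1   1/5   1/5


H(X,Y) = -Σ p(x,y) log₂ p(x,y)
  p(0,0)=2/5: -0.4000 × log₂(0.4000) = 0.5288
  p(0,1)=1/5: -0.2000 × log₂(0.2000) = 0.4644
  p(1,0)=1/5: -0.2000 × log₂(0.2000) = 0.4644
  p(1,1)=1/5: -0.2000 × log₂(0.2000) = 0.4644
H(X,Y) = 1.9219 bits


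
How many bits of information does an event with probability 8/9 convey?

Information content I(x) = -log₂(p(x))
I = -log₂(8/9) = -log₂(0.8889)
I = 0.1699 bits


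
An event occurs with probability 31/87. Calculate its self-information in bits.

Information content I(x) = -log₂(p(x))
I = -log₂(31/87) = -log₂(0.3563)
I = 1.4887 bits


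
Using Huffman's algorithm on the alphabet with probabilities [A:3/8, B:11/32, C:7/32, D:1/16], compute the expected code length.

Huffman tree construction:
Combine smallest probabilities repeatedly
Resulting codes:
  A: 0 (length 1)
  B: 11 (length 2)
  C: 101 (length 3)
  D: 100 (length 3)
Average length = Σ p(s) × length(s) = 1.9062 bits


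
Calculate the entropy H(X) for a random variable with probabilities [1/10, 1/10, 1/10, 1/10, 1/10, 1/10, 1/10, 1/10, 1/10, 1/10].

H(X) = -Σ p(x) log₂ p(x)
  -1/10 × log₂(1/10) = 0.3322
  -1/10 × log₂(1/10) = 0.3322
  -1/10 × log₂(1/10) = 0.3322
  -1/10 × log₂(1/10) = 0.3322
  -1/10 × log₂(1/10) = 0.3322
  -1/10 × log₂(1/10) = 0.3322
  -1/10 × log₂(1/10) = 0.3322
  -1/10 × log₂(1/10) = 0.3322
  -1/10 × log₂(1/10) = 0.3322
  -1/10 × log₂(1/10) = 0.3322
H(X) = 3.3219 bits


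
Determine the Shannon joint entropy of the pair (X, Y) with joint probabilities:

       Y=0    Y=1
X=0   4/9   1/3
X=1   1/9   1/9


H(X,Y) = -Σ p(x,y) log₂ p(x,y)
  p(0,0)=4/9: -0.4444 × log₂(0.4444) = 0.5200
  p(0,1)=1/3: -0.3333 × log₂(0.3333) = 0.5283
  p(1,0)=1/9: -0.1111 × log₂(0.1111) = 0.3522
  p(1,1)=1/9: -0.1111 × log₂(0.1111) = 0.3522
H(X,Y) = 1.7527 bits


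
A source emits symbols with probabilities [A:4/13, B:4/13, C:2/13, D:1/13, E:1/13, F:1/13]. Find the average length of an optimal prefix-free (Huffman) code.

Huffman tree construction:
Combine smallest probabilities repeatedly
Resulting codes:
  A: 10 (length 2)
  B: 11 (length 2)
  C: 011 (length 3)
  D: 000 (length 3)
  E: 001 (length 3)
  F: 010 (length 3)
Average length = Σ p(s) × length(s) = 2.3846 bits


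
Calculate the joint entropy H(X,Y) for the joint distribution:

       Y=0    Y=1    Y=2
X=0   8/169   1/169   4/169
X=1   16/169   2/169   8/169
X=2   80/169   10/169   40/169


H(X,Y) = -Σ p(x,y) log₂ p(x,y)
  p(0,0)=8/169: -0.0473 × log₂(0.0473) = 0.2083
  p(0,1)=1/169: -0.0059 × log₂(0.0059) = 0.0438
  p(0,2)=4/169: -0.0237 × log₂(0.0237) = 0.1278
  p(1,0)=16/169: -0.0947 × log₂(0.0947) = 0.3220
  p(1,1)=2/169: -0.0118 × log₂(0.0118) = 0.0758
  p(1,2)=8/169: -0.0473 × log₂(0.0473) = 0.2083
  p(2,0)=80/169: -0.4734 × log₂(0.4734) = 0.5107
  p(2,1)=10/169: -0.0592 × log₂(0.0592) = 0.2414
  p(2,2)=40/169: -0.2367 × log₂(0.2367) = 0.4921
H(X,Y) = 2.2302 bits


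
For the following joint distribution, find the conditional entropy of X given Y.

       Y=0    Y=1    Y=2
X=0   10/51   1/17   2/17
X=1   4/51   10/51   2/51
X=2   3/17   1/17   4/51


H(X|Y) = Σ_y p(y) H(X|Y=y)
  p(Y=0) = 23/51, H(X|Y=0) = 1.4910
  p(Y=1) = 16/51, H(X|Y=1) = 1.3294
  p(Y=2) = 4/17, H(X|Y=2) = 1.4591
H(X|Y) = 0.4510×1.4910 + 0.3137×1.3294 + 0.2353×1.4591 = 1.4328 bits


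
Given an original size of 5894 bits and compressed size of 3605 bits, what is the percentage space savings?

Space savings = (1 - Compressed/Original) × 100%
= (1 - 3605/5894) × 100%
= 38.84%


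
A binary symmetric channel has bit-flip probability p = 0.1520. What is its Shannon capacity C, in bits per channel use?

For BSC with error probability p:
C = 1 - H(p) where H(p) is binary entropy
H(0.1520) = -0.1520 × log₂(0.1520) - 0.8480 × log₂(0.8480)
H(p) = 0.6148
C = 1 - 0.6148 = 0.3852 bits/use


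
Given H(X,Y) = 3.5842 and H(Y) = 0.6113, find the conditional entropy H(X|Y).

Chain rule: H(X,Y) = H(X|Y) + H(Y)
H(X|Y) = H(X,Y) - H(Y) = 3.5842 - 0.6113 = 2.9729 bits


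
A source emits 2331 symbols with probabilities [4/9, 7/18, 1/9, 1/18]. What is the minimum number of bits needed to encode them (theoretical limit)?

Entropy H = 1.6337 bits/symbol
Minimum bits = H × n = 1.6337 × 2331
= 3808.23 bits


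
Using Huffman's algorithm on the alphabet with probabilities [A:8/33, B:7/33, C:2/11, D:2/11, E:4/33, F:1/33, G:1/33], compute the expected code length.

Huffman tree construction:
Combine smallest probabilities repeatedly
Resulting codes:
  A: 10 (length 2)
  B: 01 (length 2)
  C: 110 (length 3)
  D: 111 (length 3)
  E: 001 (length 3)
  F: 0000 (length 4)
  G: 0001 (length 4)
Average length = Σ p(s) × length(s) = 2.6061 bits


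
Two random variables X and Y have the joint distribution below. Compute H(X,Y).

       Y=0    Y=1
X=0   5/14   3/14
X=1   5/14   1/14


H(X,Y) = -Σ p(x,y) log₂ p(x,y)
  p(0,0)=5/14: -0.3571 × log₂(0.3571) = 0.5305
  p(0,1)=3/14: -0.2143 × log₂(0.2143) = 0.4762
  p(1,0)=5/14: -0.3571 × log₂(0.3571) = 0.5305
  p(1,1)=1/14: -0.0714 × log₂(0.0714) = 0.2720
H(X,Y) = 1.8092 bits


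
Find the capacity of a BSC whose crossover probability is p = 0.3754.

For BSC with error probability p:
C = 1 - H(p) where H(p) is binary entropy
H(0.3754) = -0.3754 × log₂(0.3754) - 0.6246 × log₂(0.6246)
H(p) = 0.9547
C = 1 - 0.9547 = 0.0453 bits/use


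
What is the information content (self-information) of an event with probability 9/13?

Information content I(x) = -log₂(p(x))
I = -log₂(9/13) = -log₂(0.6923)
I = 0.5305 bits


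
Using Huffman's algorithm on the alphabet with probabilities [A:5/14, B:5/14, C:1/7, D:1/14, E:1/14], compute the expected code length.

Huffman tree construction:
Combine smallest probabilities repeatedly
Resulting codes:
  A: 11 (length 2)
  B: 0 (length 1)
  C: 100 (length 3)
  D: 1010 (length 4)
  E: 1011 (length 4)
Average length = Σ p(s) × length(s) = 2.0714 bits


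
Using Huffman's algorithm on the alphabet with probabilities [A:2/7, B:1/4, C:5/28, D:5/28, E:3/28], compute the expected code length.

Huffman tree construction:
Combine smallest probabilities repeatedly
Resulting codes:
  A: 10 (length 2)
  B: 01 (length 2)
  C: 111 (length 3)
  D: 00 (length 2)
  E: 110 (length 3)
Average length = Σ p(s) × length(s) = 2.2857 bits


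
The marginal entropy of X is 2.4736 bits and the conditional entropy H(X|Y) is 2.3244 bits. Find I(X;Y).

I(X;Y) = H(X) - H(X|Y)
I(X;Y) = 2.4736 - 2.3244 = 0.1492 bits


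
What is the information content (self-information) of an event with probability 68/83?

Information content I(x) = -log₂(p(x))
I = -log₂(68/83) = -log₂(0.8193)
I = 0.2876 bits


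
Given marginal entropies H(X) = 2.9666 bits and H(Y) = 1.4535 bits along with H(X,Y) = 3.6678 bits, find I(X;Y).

I(X;Y) = H(X) + H(Y) - H(X,Y)
I(X;Y) = 2.9666 + 1.4535 - 3.6678 = 0.7523 bits


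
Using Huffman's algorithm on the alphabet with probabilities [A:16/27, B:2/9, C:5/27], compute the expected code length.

Huffman tree construction:
Combine smallest probabilities repeatedly
Resulting codes:
  A: 1 (length 1)
  B: 01 (length 2)
  C: 00 (length 2)
Average length = Σ p(s) × length(s) = 1.4074 bits


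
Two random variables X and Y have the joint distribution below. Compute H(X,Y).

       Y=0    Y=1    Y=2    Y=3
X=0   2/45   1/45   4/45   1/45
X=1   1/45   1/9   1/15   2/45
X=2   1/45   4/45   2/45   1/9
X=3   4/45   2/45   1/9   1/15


H(X,Y) = -Σ p(x,y) log₂ p(x,y)
  p(0,0)=2/45: -0.0444 × log₂(0.0444) = 0.1996
  p(0,1)=1/45: -0.0222 × log₂(0.0222) = 0.1220
  p(0,2)=4/45: -0.0889 × log₂(0.0889) = 0.3104
  p(0,3)=1/45: -0.0222 × log₂(0.0222) = 0.1220
  p(1,0)=1/45: -0.0222 × log₂(0.0222) = 0.1220
  p(1,1)=1/9: -0.1111 × log₂(0.1111) = 0.3522
  p(1,2)=1/15: -0.0667 × log₂(0.0667) = 0.2605
  p(1,3)=2/45: -0.0444 × log₂(0.0444) = 0.1996
  p(2,0)=1/45: -0.0222 × log₂(0.0222) = 0.1220
  p(2,1)=4/45: -0.0889 × log₂(0.0889) = 0.3104
  p(2,2)=2/45: -0.0444 × log₂(0.0444) = 0.1996
  p(2,3)=1/9: -0.1111 × log₂(0.1111) = 0.3522
  p(3,0)=4/45: -0.0889 × log₂(0.0889) = 0.3104
  p(3,1)=2/45: -0.0444 × log₂(0.0444) = 0.1996
  p(3,2)=1/9: -0.1111 × log₂(0.1111) = 0.3522
  p(3,3)=1/15: -0.0667 × log₂(0.0667) = 0.2605
H(X,Y) = 3.7954 bits


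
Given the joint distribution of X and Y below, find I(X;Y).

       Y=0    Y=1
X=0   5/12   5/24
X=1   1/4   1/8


H(X) = 0.9544, H(Y) = 0.9183, H(X,Y) = 1.8727
I(X;Y) = H(X) + H(Y) - H(X,Y) = 0.0000 bits


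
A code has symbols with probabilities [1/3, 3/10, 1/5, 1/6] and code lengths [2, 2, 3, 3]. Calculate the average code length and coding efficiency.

Average length L = Σ p_i × l_i = 2.3667 bits
Entropy H = 1.9446 bits
Efficiency η = H/L × 100% = 82.17%


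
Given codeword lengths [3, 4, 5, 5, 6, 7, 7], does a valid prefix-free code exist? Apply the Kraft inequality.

Kraft inequality: Σ 2^(-l_i) ≤ 1 for prefix-free code
Calculating: 2^(-3) + 2^(-4) + 2^(-5) + 2^(-5) + 2^(-6) + 2^(-7) + 2^(-7)
= 0.125 + 0.0625 + 0.03125 + 0.03125 + 0.015625 + 0.0078125 + 0.0078125
= 0.2812
Since 0.2812 ≤ 1, prefix-free code exists


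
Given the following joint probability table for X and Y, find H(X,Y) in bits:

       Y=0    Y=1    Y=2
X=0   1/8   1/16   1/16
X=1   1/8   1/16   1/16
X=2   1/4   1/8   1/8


H(X,Y) = -Σ p(x,y) log₂ p(x,y)
  p(0,0)=1/8: -0.1250 × log₂(0.1250) = 0.3750
  p(0,1)=1/16: -0.0625 × log₂(0.0625) = 0.2500
  p(0,2)=1/16: -0.0625 × log₂(0.0625) = 0.2500
  p(1,0)=1/8: -0.1250 × log₂(0.1250) = 0.3750
  p(1,1)=1/16: -0.0625 × log₂(0.0625) = 0.2500
  p(1,2)=1/16: -0.0625 × log₂(0.0625) = 0.2500
  p(2,0)=1/4: -0.2500 × log₂(0.2500) = 0.5000
  p(2,1)=1/8: -0.1250 × log₂(0.1250) = 0.3750
  p(2,2)=1/8: -0.1250 × log₂(0.1250) = 0.3750
H(X,Y) = 3.0000 bits


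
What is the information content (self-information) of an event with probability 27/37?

Information content I(x) = -log₂(p(x))
I = -log₂(27/37) = -log₂(0.7297)
I = 0.4546 bits


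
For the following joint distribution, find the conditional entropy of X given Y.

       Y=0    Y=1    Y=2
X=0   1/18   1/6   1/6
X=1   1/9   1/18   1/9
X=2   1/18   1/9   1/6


H(X|Y) = Σ_y p(y) H(X|Y=y)
  p(Y=0) = 2/9, H(X|Y=0) = 1.5000
  p(Y=1) = 1/3, H(X|Y=1) = 1.4591
  p(Y=2) = 4/9, H(X|Y=2) = 1.5613
H(X|Y) = 0.2222×1.5000 + 0.3333×1.4591 + 0.4444×1.5613 = 1.5136 bits


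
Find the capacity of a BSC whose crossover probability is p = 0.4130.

For BSC with error probability p:
C = 1 - H(p) where H(p) is binary entropy
H(0.4130) = -0.4130 × log₂(0.4130) - 0.5870 × log₂(0.5870)
H(p) = 0.9780
C = 1 - 0.9780 = 0.0220 bits/use


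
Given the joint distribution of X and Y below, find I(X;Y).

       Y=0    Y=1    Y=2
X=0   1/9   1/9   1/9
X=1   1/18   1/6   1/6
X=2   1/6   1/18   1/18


H(X) = 1.5715, H(Y) = 1.5850, H(X,Y) = 3.0441
I(X;Y) = H(X) + H(Y) - H(X,Y) = 0.1124 bits


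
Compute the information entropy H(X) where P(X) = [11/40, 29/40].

H(X) = -Σ p(x) log₂ p(x)
  -11/40 × log₂(11/40) = 0.5122
  -29/40 × log₂(29/40) = 0.3364
H(X) = 0.8485 bits


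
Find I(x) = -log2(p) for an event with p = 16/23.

Information content I(x) = -log₂(p(x))
I = -log₂(16/23) = -log₂(0.6957)
I = 0.5236 bits


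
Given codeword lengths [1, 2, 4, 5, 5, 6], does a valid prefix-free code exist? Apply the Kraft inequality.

Kraft inequality: Σ 2^(-l_i) ≤ 1 for prefix-free code
Calculating: 2^(-1) + 2^(-2) + 2^(-4) + 2^(-5) + 2^(-5) + 2^(-6)
= 0.5 + 0.25 + 0.0625 + 0.03125 + 0.03125 + 0.015625
= 0.8906
Since 0.8906 ≤ 1, prefix-free code exists


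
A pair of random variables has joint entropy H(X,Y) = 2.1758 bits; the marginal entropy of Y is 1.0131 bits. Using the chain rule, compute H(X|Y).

Chain rule: H(X,Y) = H(X|Y) + H(Y)
H(X|Y) = H(X,Y) - H(Y) = 2.1758 - 1.0131 = 1.1627 bits


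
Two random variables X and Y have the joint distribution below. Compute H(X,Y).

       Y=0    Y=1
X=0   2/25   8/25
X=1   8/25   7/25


H(X,Y) = -Σ p(x,y) log₂ p(x,y)
  p(0,0)=2/25: -0.0800 × log₂(0.0800) = 0.2915
  p(0,1)=8/25: -0.3200 × log₂(0.3200) = 0.5260
  p(1,0)=8/25: -0.3200 × log₂(0.3200) = 0.5260
  p(1,1)=7/25: -0.2800 × log₂(0.2800) = 0.5142
H(X,Y) = 1.8578 bits


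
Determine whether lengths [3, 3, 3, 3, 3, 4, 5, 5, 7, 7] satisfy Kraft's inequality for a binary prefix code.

Kraft inequality: Σ 2^(-l_i) ≤ 1 for prefix-free code
Calculating: 2^(-3) + 2^(-3) + 2^(-3) + 2^(-3) + 2^(-3) + 2^(-4) + 2^(-5) + 2^(-5) + 2^(-7) + 2^(-7)
= 0.125 + 0.125 + 0.125 + 0.125 + 0.125 + 0.0625 + 0.03125 + 0.03125 + 0.0078125 + 0.0078125
= 0.7656
Since 0.7656 ≤ 1, prefix-free code exists


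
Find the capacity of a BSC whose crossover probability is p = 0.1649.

For BSC with error probability p:
C = 1 - H(p) where H(p) is binary entropy
H(0.1649) = -0.1649 × log₂(0.1649) - 0.8351 × log₂(0.8351)
H(p) = 0.6459
C = 1 - 0.6459 = 0.3541 bits/use


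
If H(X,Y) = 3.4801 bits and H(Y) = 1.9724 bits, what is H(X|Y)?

Chain rule: H(X,Y) = H(X|Y) + H(Y)
H(X|Y) = H(X,Y) - H(Y) = 3.4801 - 1.9724 = 1.5077 bits


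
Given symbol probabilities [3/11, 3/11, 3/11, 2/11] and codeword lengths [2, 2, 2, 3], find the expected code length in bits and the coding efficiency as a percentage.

Average length L = Σ p_i × l_i = 2.1818 bits
Entropy H = 1.9808 bits
Efficiency η = H/L × 100% = 90.79%


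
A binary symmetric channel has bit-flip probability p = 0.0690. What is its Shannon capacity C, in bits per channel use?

For BSC with error probability p:
C = 1 - H(p) where H(p) is binary entropy
H(0.0690) = -0.0690 × log₂(0.0690) - 0.9310 × log₂(0.9310)
H(p) = 0.3622
C = 1 - 0.3622 = 0.6378 bits/use


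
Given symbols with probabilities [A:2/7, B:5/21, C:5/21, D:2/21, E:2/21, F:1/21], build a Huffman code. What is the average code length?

Huffman tree construction:
Combine smallest probabilities repeatedly
Resulting codes:
  A: 11 (length 2)
  B: 00 (length 2)
  C: 01 (length 2)
  D: 1011 (length 4)
  E: 100 (length 3)
  F: 1010 (length 4)
Average length = Σ p(s) × length(s) = 2.3810 bits


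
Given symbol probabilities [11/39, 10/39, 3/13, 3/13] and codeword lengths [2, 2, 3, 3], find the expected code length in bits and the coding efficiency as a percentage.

Average length L = Σ p_i × l_i = 2.4615 bits
Entropy H = 1.9948 bits
Efficiency η = H/L × 100% = 81.04%


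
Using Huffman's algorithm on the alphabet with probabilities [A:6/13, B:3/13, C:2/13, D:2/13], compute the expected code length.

Huffman tree construction:
Combine smallest probabilities repeatedly
Resulting codes:
  A: 0 (length 1)
  B: 10 (length 2)
  C: 110 (length 3)
  D: 111 (length 3)
Average length = Σ p(s) × length(s) = 1.8462 bits


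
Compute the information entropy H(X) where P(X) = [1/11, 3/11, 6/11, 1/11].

H(X) = -Σ p(x) log₂ p(x)
  -1/11 × log₂(1/11) = 0.3145
  -3/11 × log₂(3/11) = 0.5112
  -6/11 × log₂(6/11) = 0.4770
  -1/11 × log₂(1/11) = 0.3145
H(X) = 1.6172 bits


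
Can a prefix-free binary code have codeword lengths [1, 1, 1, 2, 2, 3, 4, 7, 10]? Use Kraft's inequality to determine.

Kraft inequality: Σ 2^(-l_i) ≤ 1 for prefix-free code
Calculating: 2^(-1) + 2^(-1) + 2^(-1) + 2^(-2) + 2^(-2) + 2^(-3) + 2^(-4) + 2^(-7) + 2^(-10)
= 0.5 + 0.5 + 0.5 + 0.25 + 0.25 + 0.125 + 0.0625 + 0.0078125 + 0.0009765625
= 2.1963
Since 2.1963 > 1, prefix-free code does not exist


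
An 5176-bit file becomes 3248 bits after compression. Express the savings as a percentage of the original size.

Space savings = (1 - Compressed/Original) × 100%
= (1 - 3248/5176) × 100%
= 37.25%


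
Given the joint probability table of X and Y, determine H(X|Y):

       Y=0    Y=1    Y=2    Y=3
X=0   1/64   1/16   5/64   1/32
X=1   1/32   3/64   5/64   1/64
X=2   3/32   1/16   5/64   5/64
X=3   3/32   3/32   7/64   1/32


H(X|Y) = Σ_y p(y) H(X|Y=y)
  p(Y=0) = 15/64, H(X|Y=0) = 1.7056
  p(Y=1) = 17/64, H(X|Y=1) = 1.9542
  p(Y=2) = 11/32, H(X|Y=2) = 1.9830
  p(Y=3) = 5/32, H(X|Y=3) = 1.7610
H(X|Y) = 0.2344×1.7056 + 0.2656×1.9542 + 0.3438×1.9830 + 0.1562×1.7610 = 1.8757 bits
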